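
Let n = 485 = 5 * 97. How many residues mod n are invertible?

φ(485) = 485 · (1 − 1/5) · (1 − 1/97)
       = 485 · 384/485 = 384.

384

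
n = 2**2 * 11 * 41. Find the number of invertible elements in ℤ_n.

800

φ(2^2) = 2^1·(2−1) = 2·1 = 2.
φ(11) = 11 − 1 = 10.
φ(41) = 41 − 1 = 40.
φ(1804) = 2 × 10 × 40 = 800.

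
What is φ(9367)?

8064

Factor 9367: 9367 = 17 * 19 * 29.
φ(17) = 17 − 1 = 16.
φ(19) = 19 − 1 = 18.
φ(29) = 29 − 1 = 28.
Multiply: 16 · 18 · 28 = 8064.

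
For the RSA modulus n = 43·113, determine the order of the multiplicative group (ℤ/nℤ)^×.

4704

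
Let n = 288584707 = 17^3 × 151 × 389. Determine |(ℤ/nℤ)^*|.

269116800

φ(17^3) = 17^2·(17−1) = 289·16 = 4624.
φ(151) = 151 − 1 = 150.
φ(389) = 389 − 1 = 388.
Since φ is multiplicative, φ(288584707) = 4624 · 150 · 388 = 269116800.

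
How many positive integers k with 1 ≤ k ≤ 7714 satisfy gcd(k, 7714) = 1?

Factor 7714: 7714 = 2 × 7 × 19 × 29.
φ(2) = 2 − 1 = 1.
φ(7) = 7 − 1 = 6.
φ(19) = 19 − 1 = 18.
φ(29) = 29 − 1 = 28.
Multiply: 1 · 6 · 18 · 28 = 3024.

3024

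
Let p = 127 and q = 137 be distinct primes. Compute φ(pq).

φ(127) = 127 − 1 = 126.
φ(137) = 137 − 1 = 136.
φ(17399) = 126 × 136 = 17136.

17136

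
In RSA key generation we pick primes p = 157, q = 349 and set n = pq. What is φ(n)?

φ(n) = (p − 1)(q − 1) = (157−1)(349−1) = 156·348 = 54288.

54288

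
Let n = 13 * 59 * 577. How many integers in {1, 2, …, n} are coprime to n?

φ(442559) = 442559 · (1 − 1/13) · (1 − 1/59) · (1 − 1/577)
       = 442559 · 400896/442559 = 400896.

400896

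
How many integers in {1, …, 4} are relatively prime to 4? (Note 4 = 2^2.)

φ(4) = 4 · (1 − 1/2)
       = 4 · 1/2 = 2.

2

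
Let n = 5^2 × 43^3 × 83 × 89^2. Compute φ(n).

997476627840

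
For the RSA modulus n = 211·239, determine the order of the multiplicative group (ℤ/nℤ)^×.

φ(pq) = (p−1)(q−1) = 210 · 238 = 49980.

49980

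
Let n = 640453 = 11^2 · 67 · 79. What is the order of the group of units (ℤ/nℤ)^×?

566280

φ(640453) = 640453 · (1 − 1/11) · (1 − 1/67) · (1 − 1/79)
       = 640453 · 51480/58223 = 566280.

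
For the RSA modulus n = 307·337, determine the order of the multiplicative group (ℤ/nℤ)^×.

102816

φ(307) = 307 − 1 = 306.
φ(337) = 337 − 1 = 336.
φ(103459) = 306 × 336 = 102816.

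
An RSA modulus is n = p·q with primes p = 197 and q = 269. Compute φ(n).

φ(pq) = (p−1)(q−1) = 196 · 268 = 52528.

52528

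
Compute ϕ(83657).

83657 = 7 · 17 · 19 · 37.
φ(83657) = 83657 · (1 − 1/7) · (1 − 1/17) · (1 − 1/19) · (1 − 1/37)
       = 83657 · 62208/83657 = 62208.

62208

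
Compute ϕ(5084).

First factor: 5084 = 2**2 · 31 · 41.
φ(2^2) = 2^2 − 2^1 = 4 − 2 = 2.
φ(31) = 31 − 1 = 30.
φ(41) = 41 − 1 = 40.
φ(5084) = 2 × 30 × 40 = 2400.

2400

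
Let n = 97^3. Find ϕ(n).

903264

φ(97^3) = 97^2·(97−1) = 9409·96 = 903264.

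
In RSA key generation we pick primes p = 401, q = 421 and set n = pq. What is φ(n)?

168000

For distinct primes, φ(pq) = (p−1)(q−1) = 400 × 420 = 168000.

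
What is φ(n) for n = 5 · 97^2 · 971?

36130560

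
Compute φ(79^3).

486798

φ(79^3) = 79^2·(79−1) = 6241·78 = 486798.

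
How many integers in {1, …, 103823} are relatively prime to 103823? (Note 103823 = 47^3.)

φ(47^3) = 47^3 − 47^2 = 103823 − 2209 = 101614.

101614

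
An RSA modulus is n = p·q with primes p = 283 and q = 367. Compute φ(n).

103212

φ(283) = 283 − 1 = 282.
φ(367) = 367 − 1 = 366.
φ(103861) = 282 × 366 = 103212.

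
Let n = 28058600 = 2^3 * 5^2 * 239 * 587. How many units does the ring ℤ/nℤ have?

11157440

φ(2^3) = 2^2·(2−1) = 4·1 = 4.
φ(5^2) = 5^1·(5−1) = 5·4 = 20.
φ(239) = 239 − 1 = 238.
φ(587) = 587 − 1 = 586.
φ(28058600) = 4 × 20 × 238 × 586 = 11157440.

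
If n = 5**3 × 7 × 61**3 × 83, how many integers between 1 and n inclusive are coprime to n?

φ(5^3) = 5^3 − 5^2 = 125 − 25 = 100.
φ(7) = 7 − 1 = 6.
φ(61^3) = 61^3 − 61^2 = 226981 − 3721 = 223260.
φ(83) = 83 − 1 = 82.
Since φ is multiplicative, φ(16484495125) = 100 · 6 · 223260 · 82 = 10984392000.

10984392000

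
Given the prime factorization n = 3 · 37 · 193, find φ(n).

φ(21423) = 21423 · (1 − 1/3) · (1 − 1/37) · (1 − 1/193)
       = 21423 · 13824/21423 = 13824.

13824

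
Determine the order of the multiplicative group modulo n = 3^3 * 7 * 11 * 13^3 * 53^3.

φ(3^3) = 3^2·(3−1) = 9·2 = 18.
φ(7) = 7 − 1 = 6.
φ(11) = 11 − 1 = 10.
φ(13^3) = 13^3 − 13^2 = 2197 − 169 = 2028.
φ(53^3) = 53^3 − 53^2 = 148877 − 2809 = 146068.
φ(680005076751) = 18 × 6 × 10 × 2028 × 146068 = 319923976320.

319923976320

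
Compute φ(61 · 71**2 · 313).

93038400

φ(61) = 61 − 1 = 60.
φ(71^2) = 71^1·(71−1) = 71·70 = 4970.
φ(313) = 313 − 1 = 312.
φ(96247813) = 60 × 4970 × 312 = 93038400.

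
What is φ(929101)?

First factor: 929101 = 17 · 31 · 41 · 43.
φ(17) = 17 − 1 = 16.
φ(31) = 31 − 1 = 30.
φ(41) = 41 − 1 = 40.
φ(43) = 43 − 1 = 42.
Multiply: 16 · 30 · 40 · 42 = 806400.

806400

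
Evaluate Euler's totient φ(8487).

First factor: 8487 = 3^2 * 23 * 41.
φ(3^2) = 3^2 − 3^1 = 9 − 3 = 6.
φ(23) = 23 − 1 = 22.
φ(41) = 41 − 1 = 40.
φ(8487) = 6 × 22 × 40 = 5280.

5280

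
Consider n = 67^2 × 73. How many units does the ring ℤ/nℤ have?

318384

φ(327697) = 327697 · (1 − 1/67) · (1 − 1/73)
       = 327697 · 4752/4891 = 318384.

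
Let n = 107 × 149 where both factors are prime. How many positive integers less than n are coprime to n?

15688

φ(pq) = (p−1)(q−1) = 106 · 148 = 15688.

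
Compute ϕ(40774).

18144

First factor: 40774 = 2 × 19 × 29 × 37.
φ(2) = 2 − 1 = 1.
φ(19) = 19 − 1 = 18.
φ(29) = 29 − 1 = 28.
φ(37) = 37 − 1 = 36.
Since φ is multiplicative, φ(40774) = 1 · 18 · 28 · 36 = 18144.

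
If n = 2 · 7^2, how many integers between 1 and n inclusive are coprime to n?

42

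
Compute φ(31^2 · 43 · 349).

φ(31^2) = 31^2 − 31^1 = 961 − 31 = 930.
φ(43) = 43 − 1 = 42.
φ(349) = 349 − 1 = 348.
φ(14421727) = 930 × 42 × 348 = 13592880.

13592880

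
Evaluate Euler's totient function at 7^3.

φ(343) = 343 · (1 − 1/7)
       = 343 · 6/7 = 294.

294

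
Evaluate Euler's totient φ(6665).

5040

First factor: 6665 = 5 * 31 * 43.
φ(5) = 5 − 1 = 4.
φ(31) = 31 − 1 = 30.
φ(43) = 43 − 1 = 42.
Multiply: 4 · 30 · 42 = 5040.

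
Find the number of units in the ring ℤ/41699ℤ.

33264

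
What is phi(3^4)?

54

φ(3^4) = 3^4 − 3^3 = 81 − 27 = 54.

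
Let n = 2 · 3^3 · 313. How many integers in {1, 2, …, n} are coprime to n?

5616

φ(2) = 2 − 1 = 1.
φ(3^3) = 3^2·(3−1) = 9·2 = 18.
φ(313) = 313 − 1 = 312.
Since φ is multiplicative, φ(16902) = 1 · 18 · 312 = 5616.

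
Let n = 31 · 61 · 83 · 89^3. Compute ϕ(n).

φ(110646999457) = 110646999457 · (1 − 1/31) · (1 − 1/61) · (1 − 1/83) · (1 − 1/89)
       = 110646999457 · 12988800/13968817 = 102884284800.

102884284800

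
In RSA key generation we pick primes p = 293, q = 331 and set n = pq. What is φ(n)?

φ(pq) = (p−1)(q−1) = 292 · 330 = 96360.

96360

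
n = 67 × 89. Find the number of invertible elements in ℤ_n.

φ(67) = 67 − 1 = 66.
φ(89) = 89 − 1 = 88.
φ(5963) = 66 × 88 = 5808.

5808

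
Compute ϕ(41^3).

φ(68921) = 68921 · (1 − 1/41)
       = 68921 · 40/41 = 67240.

67240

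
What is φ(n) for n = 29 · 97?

2688

φ(29) = 29 − 1 = 28.
φ(97) = 97 − 1 = 96.
Since φ is multiplicative, φ(2813) = 28 · 96 = 2688.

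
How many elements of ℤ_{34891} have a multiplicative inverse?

31680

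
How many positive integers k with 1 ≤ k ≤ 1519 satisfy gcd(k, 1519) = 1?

1260

Prime factorization: 1519 = 7^2 * 31.
φ(1519) = 1519 · (1 − 1/7) · (1 − 1/31)
       = 1519 · 180/217 = 1260.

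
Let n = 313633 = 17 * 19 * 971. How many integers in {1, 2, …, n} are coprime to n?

279360

φ(313633) = 313633 · (1 − 1/17) · (1 − 1/19) · (1 − 1/971)
       = 313633 · 279360/313633 = 279360.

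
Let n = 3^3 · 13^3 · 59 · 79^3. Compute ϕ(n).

φ(1725548246019) = 1725548246019 · (1 − 1/3) · (1 − 1/13) · (1 − 1/59) · (1 − 1/79)
       = 1725548246019 · 108576/181779 = 1030664303136.

1030664303136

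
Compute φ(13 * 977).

φ(12701) = 12701 · (1 − 1/13) · (1 − 1/977)
       = 12701 · 11712/12701 = 11712.

11712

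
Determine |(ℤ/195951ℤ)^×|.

105840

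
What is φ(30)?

Factor 30: 30 = 2 · 3 · 5.
φ(2) = 2 − 1 = 1.
φ(3) = 3 − 1 = 2.
φ(5) = 5 − 1 = 4.
Multiply: 1 · 2 · 4 = 8.

8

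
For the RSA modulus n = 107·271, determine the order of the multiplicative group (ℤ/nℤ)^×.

28620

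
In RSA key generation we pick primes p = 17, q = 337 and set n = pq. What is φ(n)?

5376

φ(n) = (p − 1)(q − 1) = (17−1)(337−1) = 16·336 = 5376.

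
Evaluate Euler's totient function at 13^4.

26364

φ(13^4) = 13^4 − 13^3 = 28561 − 2197 = 26364.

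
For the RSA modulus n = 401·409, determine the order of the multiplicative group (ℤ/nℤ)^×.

φ(401) = 401 − 1 = 400.
φ(409) = 409 − 1 = 408.
φ(164009) = 400 × 408 = 163200.

163200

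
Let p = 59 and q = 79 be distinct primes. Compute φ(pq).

φ(pq) = (p−1)(q−1) = 58 · 78 = 4524.

4524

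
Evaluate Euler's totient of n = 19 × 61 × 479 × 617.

φ(19) = 19 − 1 = 18.
φ(61) = 61 − 1 = 60.
φ(479) = 479 − 1 = 478.
φ(617) = 617 − 1 = 616.
Since φ is multiplicative, φ(342534337) = 18 · 60 · 478 · 616 = 318003840.

318003840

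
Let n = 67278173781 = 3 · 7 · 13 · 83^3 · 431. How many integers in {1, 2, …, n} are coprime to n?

34978484160

φ(3) = 3 − 1 = 2.
φ(7) = 7 − 1 = 6.
φ(13) = 13 − 1 = 12.
φ(83^3) = 83^3 − 83^2 = 571787 − 6889 = 564898.
φ(431) = 431 − 1 = 430.
Since φ is multiplicative, φ(67278173781) = 2 · 6 · 12 · 564898 · 430 = 34978484160.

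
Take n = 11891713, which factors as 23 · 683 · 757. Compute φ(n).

φ(23) = 23 − 1 = 22.
φ(683) = 683 − 1 = 682.
φ(757) = 757 − 1 = 756.
Since φ is multiplicative, φ(11891713) = 22 · 682 · 756 = 11343024.

11343024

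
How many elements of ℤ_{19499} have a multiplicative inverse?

17280

First factor: 19499 = 17 · 31 · 37.
φ(17) = 17 − 1 = 16.
φ(31) = 31 − 1 = 30.
φ(37) = 37 − 1 = 36.
Multiply: 16 · 30 · 36 = 17280.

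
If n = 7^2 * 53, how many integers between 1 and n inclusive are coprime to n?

2184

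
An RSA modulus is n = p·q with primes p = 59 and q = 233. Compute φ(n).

13456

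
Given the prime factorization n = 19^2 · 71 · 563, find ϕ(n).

φ(14430253) = 14430253 · (1 − 1/19) · (1 − 1/71) · (1 − 1/563)
       = 14430253 · 708120/759487 = 13454280.

13454280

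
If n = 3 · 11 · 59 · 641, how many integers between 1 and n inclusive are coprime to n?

742400

φ(3) = 3 − 1 = 2.
φ(11) = 11 − 1 = 10.
φ(59) = 59 − 1 = 58.
φ(641) = 641 − 1 = 640.
Since φ is multiplicative, φ(1248027) = 2 · 10 · 58 · 640 = 742400.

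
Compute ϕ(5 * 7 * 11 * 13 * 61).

φ(305305) = 305305 · (1 − 1/5) · (1 − 1/7) · (1 − 1/11) · (1 − 1/13) · (1 − 1/61)
       = 305305 · 172800/305305 = 172800.

172800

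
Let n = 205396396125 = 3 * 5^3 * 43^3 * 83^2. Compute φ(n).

105708069600

φ(3) = 3 − 1 = 2.
φ(5^3) = 5^2·(5−1) = 25·4 = 100.
φ(43^3) = 43^3 − 43^2 = 79507 − 1849 = 77658.
φ(83^2) = 83^2 − 83^1 = 6889 − 83 = 6806.
φ(205396396125) = 2 × 100 × 77658 × 6806 = 105708069600.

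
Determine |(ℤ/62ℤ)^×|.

First factor: 62 = 2 · 31.
φ(2) = 2 − 1 = 1.
φ(31) = 31 − 1 = 30.
Since φ is multiplicative, φ(62) = 1 · 30 = 30.

30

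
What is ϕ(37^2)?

1332

φ(1369) = 1369 · (1 − 1/37)
       = 1369 · 36/37 = 1332.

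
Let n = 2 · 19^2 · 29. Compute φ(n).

9576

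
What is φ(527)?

480

Prime factorization: 527 = 17 × 31.
φ(17) = 17 − 1 = 16.
φ(31) = 31 − 1 = 30.
Since φ is multiplicative, φ(527) = 16 · 30 = 480.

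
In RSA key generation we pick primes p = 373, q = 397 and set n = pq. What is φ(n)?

φ(n) = (p − 1)(q − 1) = (373−1)(397−1) = 372·396 = 147312.

147312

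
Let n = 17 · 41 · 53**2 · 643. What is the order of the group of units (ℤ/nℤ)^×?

1132385280

φ(1258912339) = 1258912339 · (1 − 1/17) · (1 − 1/41) · (1 − 1/53) · (1 − 1/643)
       = 1258912339 · 21365760/23753063 = 1132385280.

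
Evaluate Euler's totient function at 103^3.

φ(103^3) = 103^2·(103−1) = 10609·102 = 1082118.

1082118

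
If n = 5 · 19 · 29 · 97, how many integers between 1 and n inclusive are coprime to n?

φ(267235) = 267235 · (1 − 1/5) · (1 − 1/19) · (1 − 1/29) · (1 − 1/97)
       = 267235 · 193536/267235 = 193536.

193536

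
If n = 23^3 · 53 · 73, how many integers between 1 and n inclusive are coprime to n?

φ(47074123) = 47074123 · (1 − 1/23) · (1 − 1/53) · (1 − 1/73)
       = 47074123 · 82368/88987 = 43572672.

43572672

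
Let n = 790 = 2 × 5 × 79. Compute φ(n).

312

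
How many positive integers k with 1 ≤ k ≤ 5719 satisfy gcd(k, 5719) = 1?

5719 = 7 * 19 * 43.
φ(7) = 7 − 1 = 6.
φ(19) = 19 − 1 = 18.
φ(43) = 43 − 1 = 42.
φ(5719) = 6 × 18 × 42 = 4536.

4536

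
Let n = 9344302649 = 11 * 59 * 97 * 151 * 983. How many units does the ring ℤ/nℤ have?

φ(9344302649) = 9344302649 · (1 − 1/11) · (1 − 1/59) · (1 − 1/97) · (1 − 1/151) · (1 − 1/983)
       = 9344302649 · 8201664000/9344302649 = 8201664000.

8201664000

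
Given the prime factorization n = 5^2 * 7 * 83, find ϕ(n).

φ(5^2) = 5^1·(5−1) = 5·4 = 20.
φ(7) = 7 − 1 = 6.
φ(83) = 83 − 1 = 82.
Since φ is multiplicative, φ(14525) = 20 · 6 · 82 = 9840.

9840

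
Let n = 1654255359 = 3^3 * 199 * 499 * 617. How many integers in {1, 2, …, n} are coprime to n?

1093321152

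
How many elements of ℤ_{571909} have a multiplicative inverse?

Prime factorization: 571909 = 13 · 29 · 37 · 41.
φ(13) = 13 − 1 = 12.
φ(29) = 29 − 1 = 28.
φ(37) = 37 − 1 = 36.
φ(41) = 41 − 1 = 40.
φ(571909) = 12 × 28 × 36 × 40 = 483840.

483840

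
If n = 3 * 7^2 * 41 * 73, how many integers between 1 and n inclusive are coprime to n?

φ(3) = 3 − 1 = 2.
φ(7^2) = 7^1·(7−1) = 7·6 = 42.
φ(41) = 41 − 1 = 40.
φ(73) = 73 − 1 = 72.
φ(439971) = 2 × 42 × 40 × 72 = 241920.

241920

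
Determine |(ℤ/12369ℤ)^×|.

Factor 12369: 12369 = 3 · 7 · 19 · 31.
φ(3) = 3 − 1 = 2.
φ(7) = 7 − 1 = 6.
φ(19) = 19 − 1 = 18.
φ(31) = 31 − 1 = 30.
Since φ is multiplicative, φ(12369) = 2 · 6 · 18 · 30 = 6480.

6480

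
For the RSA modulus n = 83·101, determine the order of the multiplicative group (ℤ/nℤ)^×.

8200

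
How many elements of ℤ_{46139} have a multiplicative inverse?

42336

First factor: 46139 = 29 × 37 × 43.
φ(29) = 29 − 1 = 28.
φ(37) = 37 − 1 = 36.
φ(43) = 43 − 1 = 42.
Since φ is multiplicative, φ(46139) = 28 · 36 · 42 = 42336.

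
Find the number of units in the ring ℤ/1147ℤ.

1147 = 31 · 37.
φ(1147) = 1147 · (1 − 1/31) · (1 − 1/37)
       = 1147 · 1080/1147 = 1080.

1080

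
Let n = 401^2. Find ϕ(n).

160400

φ(160801) = 160801 · (1 − 1/401)
       = 160801 · 400/401 = 160400.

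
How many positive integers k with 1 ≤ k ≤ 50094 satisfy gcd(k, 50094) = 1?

14520

First factor: 50094 = 2 × 3^2 × 11^2 × 23.
φ(50094) = 50094 · (1 − 1/2) · (1 − 1/3) · (1 − 1/11) · (1 − 1/23)
       = 50094 · 440/1518 = 14520.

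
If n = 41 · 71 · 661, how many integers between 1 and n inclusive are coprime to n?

1848000

φ(41) = 41 − 1 = 40.
φ(71) = 71 − 1 = 70.
φ(661) = 661 − 1 = 660.
Since φ is multiplicative, φ(1924171) = 40 · 70 · 660 = 1848000.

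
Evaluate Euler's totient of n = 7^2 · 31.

φ(7^2) = 7^2 − 7^1 = 49 − 7 = 42.
φ(31) = 31 − 1 = 30.
φ(1519) = 42 × 30 = 1260.

1260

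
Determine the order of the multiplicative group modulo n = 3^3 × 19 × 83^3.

183026952

φ(293326731) = 293326731 · (1 − 1/3) · (1 − 1/19) · (1 − 1/83)
       = 293326731 · 2952/4731 = 183026952.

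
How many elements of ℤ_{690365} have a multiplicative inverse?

471744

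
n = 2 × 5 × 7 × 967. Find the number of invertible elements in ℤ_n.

φ(67690) = 67690 · (1 − 1/2) · (1 − 1/5) · (1 − 1/7) · (1 − 1/967)
       = 67690 · 23184/67690 = 23184.

23184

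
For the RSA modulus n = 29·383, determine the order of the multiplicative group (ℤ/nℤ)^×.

10696

φ(11107) = 11107 · (1 − 1/29) · (1 − 1/383)
       = 11107 · 10696/11107 = 10696.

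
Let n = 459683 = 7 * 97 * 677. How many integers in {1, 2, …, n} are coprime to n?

389376

φ(7) = 7 − 1 = 6.
φ(97) = 97 − 1 = 96.
φ(677) = 677 − 1 = 676.
Since φ is multiplicative, φ(459683) = 6 · 96 · 676 = 389376.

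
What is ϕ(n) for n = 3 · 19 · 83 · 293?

φ(3) = 3 − 1 = 2.
φ(19) = 19 − 1 = 18.
φ(83) = 83 − 1 = 82.
φ(293) = 293 − 1 = 292.
φ(1386183) = 2 × 18 × 82 × 292 = 861984.

861984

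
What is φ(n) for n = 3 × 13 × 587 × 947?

φ(21679671) = 21679671 · (1 − 1/3) · (1 − 1/13) · (1 − 1/587) · (1 − 1/947)
       = 21679671 · 13304544/21679671 = 13304544.

13304544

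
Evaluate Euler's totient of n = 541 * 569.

φ(541) = 541 − 1 = 540.
φ(569) = 569 − 1 = 568.
φ(307829) = 540 × 568 = 306720.

306720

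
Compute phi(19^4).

123462

φ(130321) = 130321 · (1 − 1/19)
       = 130321 · 18/19 = 123462.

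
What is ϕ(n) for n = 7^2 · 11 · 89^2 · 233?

763150080

φ(994774627) = 994774627 · (1 − 1/7) · (1 − 1/11) · (1 − 1/89) · (1 − 1/233)
       = 994774627 · 1224960/1596749 = 763150080.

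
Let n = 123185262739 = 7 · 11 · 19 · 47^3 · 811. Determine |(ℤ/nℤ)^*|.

φ(123185262739) = 123185262739 · (1 − 1/7) · (1 − 1/11) · (1 − 1/19) · (1 − 1/47) · (1 − 1/811)
       = 123185262739 · 40240800/55765171 = 88891927200.

88891927200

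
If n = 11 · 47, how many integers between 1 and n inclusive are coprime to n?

φ(11) = 11 − 1 = 10.
φ(47) = 47 − 1 = 46.
Since φ is multiplicative, φ(517) = 10 · 46 = 460.

460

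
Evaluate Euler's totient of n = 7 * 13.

φ(91) = 91 · (1 − 1/7) · (1 − 1/13)
       = 91 · 72/91 = 72.

72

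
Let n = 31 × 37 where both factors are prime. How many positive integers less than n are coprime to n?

1080

φ(31) = 31 − 1 = 30.
φ(37) = 37 − 1 = 36.
Multiply: 30 · 36 = 1080.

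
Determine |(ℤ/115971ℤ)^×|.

70560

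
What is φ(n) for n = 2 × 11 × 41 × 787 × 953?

299308800

φ(2) = 2 − 1 = 1.
φ(11) = 11 − 1 = 10.
φ(41) = 41 − 1 = 40.
φ(787) = 787 − 1 = 786.
φ(953) = 953 − 1 = 952.
Since φ is multiplicative, φ(676509922) = 1 · 10 · 40 · 786 · 952 = 299308800.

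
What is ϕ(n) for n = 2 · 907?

φ(1814) = 1814 · (1 − 1/2) · (1 − 1/907)
       = 1814 · 906/1814 = 906.

906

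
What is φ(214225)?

Factor 214225: 214225 = 5^2 · 11 · 19 · 41.
φ(5^2) = 5^1·(5−1) = 5·4 = 20.
φ(11) = 11 − 1 = 10.
φ(19) = 19 − 1 = 18.
φ(41) = 41 − 1 = 40.
Multiply: 20 · 10 · 18 · 40 = 144000.

144000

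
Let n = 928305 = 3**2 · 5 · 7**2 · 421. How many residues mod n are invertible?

φ(928305) = 928305 · (1 − 1/3) · (1 − 1/5) · (1 − 1/7) · (1 − 1/421)
       = 928305 · 20160/44205 = 423360.

423360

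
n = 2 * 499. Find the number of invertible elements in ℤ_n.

498

φ(2) = 2 − 1 = 1.
φ(499) = 499 − 1 = 498.
Multiply: 1 · 498 = 498.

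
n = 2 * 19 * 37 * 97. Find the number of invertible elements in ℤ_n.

62208

φ(136382) = 136382 · (1 − 1/2) · (1 − 1/19) · (1 − 1/37) · (1 − 1/97)
       = 136382 · 62208/136382 = 62208.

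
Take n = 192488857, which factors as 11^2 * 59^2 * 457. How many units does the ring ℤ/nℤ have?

171647520

φ(192488857) = 192488857 · (1 − 1/11) · (1 − 1/59) · (1 − 1/457)
       = 192488857 · 264480/296593 = 171647520.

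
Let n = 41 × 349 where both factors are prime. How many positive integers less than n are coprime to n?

13920

φ(pq) = (p−1)(q−1) = 40 · 348 = 13920.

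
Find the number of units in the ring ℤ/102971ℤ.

87120

Prime factorization: 102971 = 11^2 · 23 · 37.
φ(102971) = 102971 · (1 − 1/11) · (1 − 1/23) · (1 − 1/37)
       = 102971 · 7920/9361 = 87120.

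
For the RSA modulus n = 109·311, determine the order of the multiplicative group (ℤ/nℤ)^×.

φ(109) = 109 − 1 = 108.
φ(311) = 311 − 1 = 310.
Since φ is multiplicative, φ(33899) = 108 · 310 = 33480.

33480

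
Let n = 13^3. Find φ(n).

φ(2197) = 2197 · (1 − 1/13)
       = 2197 · 12/13 = 2028.

2028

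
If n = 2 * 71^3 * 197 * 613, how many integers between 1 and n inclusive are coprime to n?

φ(2) = 2 − 1 = 1.
φ(71^3) = 71^2·(71−1) = 5041·70 = 352870.
φ(197) = 197 − 1 = 196.
φ(613) = 613 − 1 = 612.
Since φ is multiplicative, φ(86443380542) = 1 · 352870 · 196 · 612 = 42327462240.

42327462240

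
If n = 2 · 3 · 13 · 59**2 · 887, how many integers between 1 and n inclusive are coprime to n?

72765408

φ(240836466) = 240836466 · (1 − 1/2) · (1 − 1/3) · (1 − 1/13) · (1 − 1/59) · (1 − 1/887)
       = 240836466 · 1233312/4081974 = 72765408.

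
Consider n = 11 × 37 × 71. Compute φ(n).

25200

φ(28897) = 28897 · (1 − 1/11) · (1 − 1/37) · (1 − 1/71)
       = 28897 · 25200/28897 = 25200.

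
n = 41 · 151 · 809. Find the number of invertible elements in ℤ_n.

φ(5008519) = 5008519 · (1 − 1/41) · (1 − 1/151) · (1 − 1/809)
       = 5008519 · 4848000/5008519 = 4848000.

4848000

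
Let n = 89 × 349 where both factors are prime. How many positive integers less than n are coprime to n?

For distinct primes, φ(pq) = (p−1)(q−1) = 88 × 348 = 30624.

30624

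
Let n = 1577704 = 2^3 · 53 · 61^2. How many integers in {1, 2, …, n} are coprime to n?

φ(1577704) = 1577704 · (1 − 1/2) · (1 − 1/53) · (1 − 1/61)
       = 1577704 · 3120/6466 = 761280.

761280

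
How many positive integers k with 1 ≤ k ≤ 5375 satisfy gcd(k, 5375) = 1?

4200

Prime factorization: 5375 = 5^3 · 43.
φ(5375) = 5375 · (1 − 1/5) · (1 − 1/43)
       = 5375 · 168/215 = 4200.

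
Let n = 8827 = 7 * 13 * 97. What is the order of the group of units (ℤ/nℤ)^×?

6912

φ(7) = 7 − 1 = 6.
φ(13) = 13 − 1 = 12.
φ(97) = 97 − 1 = 96.
φ(8827) = 6 × 12 × 96 = 6912.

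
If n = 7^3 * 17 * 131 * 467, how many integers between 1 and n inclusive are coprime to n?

φ(7^3) = 7^3 − 7^2 = 343 − 49 = 294.
φ(17) = 17 − 1 = 16.
φ(131) = 131 − 1 = 130.
φ(467) = 467 − 1 = 466.
φ(356723087) = 294 × 16 × 130 × 466 = 284968320.

284968320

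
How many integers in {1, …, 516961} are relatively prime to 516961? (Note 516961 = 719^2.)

516242

φ(719^2) = 719^1·(719−1) = 719·718 = 516242.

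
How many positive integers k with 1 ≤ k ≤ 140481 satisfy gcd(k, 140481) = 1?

83160

140481 = 3^3 · 11^2 · 43.
φ(3^3) = 3^3 − 3^2 = 27 − 9 = 18.
φ(11^2) = 11^2 − 11^1 = 121 − 11 = 110.
φ(43) = 43 − 1 = 42.
φ(140481) = 18 × 110 × 42 = 83160.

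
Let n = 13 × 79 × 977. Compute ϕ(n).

913536

φ(1003379) = 1003379 · (1 − 1/13) · (1 − 1/79) · (1 − 1/977)
       = 1003379 · 913536/1003379 = 913536.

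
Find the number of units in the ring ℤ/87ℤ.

Factor 87: 87 = 3 · 29.
φ(87) = 87 · (1 − 1/3) · (1 − 1/29)
       = 87 · 56/87 = 56.

56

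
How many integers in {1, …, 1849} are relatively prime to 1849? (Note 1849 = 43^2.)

φ(1849) = 1849 · (1 − 1/43)
       = 1849 · 42/43 = 1806.

1806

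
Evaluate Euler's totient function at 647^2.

φ(647^2) = 647^1·(647−1) = 647·646 = 417962.

417962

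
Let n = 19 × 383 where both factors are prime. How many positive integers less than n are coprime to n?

6876

φ(pq) = (p−1)(q−1) = 18 · 382 = 6876.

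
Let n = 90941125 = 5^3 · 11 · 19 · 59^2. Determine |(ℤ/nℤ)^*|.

61596000

φ(90941125) = 90941125 · (1 − 1/5) · (1 − 1/11) · (1 − 1/19) · (1 − 1/59)
       = 90941125 · 41760/61655 = 61596000.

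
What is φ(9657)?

9657 = 3^2 × 29 × 37.
φ(3^2) = 3^1·(3−1) = 3·2 = 6.
φ(29) = 29 − 1 = 28.
φ(37) = 37 − 1 = 36.
Since φ is multiplicative, φ(9657) = 6 · 28 · 36 = 6048.

6048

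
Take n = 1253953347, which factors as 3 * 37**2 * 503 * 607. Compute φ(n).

810420768

φ(1253953347) = 1253953347 · (1 − 1/3) · (1 − 1/37) · (1 − 1/503) · (1 − 1/607)
       = 1253953347 · 21903264/33890631 = 810420768.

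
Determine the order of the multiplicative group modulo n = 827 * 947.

781396

φ(827) = 827 − 1 = 826.
φ(947) = 947 − 1 = 946.
φ(783169) = 826 × 946 = 781396.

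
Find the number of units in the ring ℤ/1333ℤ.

1260

Prime factorization: 1333 = 31 * 43.
φ(31) = 31 − 1 = 30.
φ(43) = 43 − 1 = 42.
φ(1333) = 30 × 42 = 1260.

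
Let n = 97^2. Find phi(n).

9312

φ(9409) = 9409 · (1 − 1/97)
       = 9409 · 96/97 = 9312.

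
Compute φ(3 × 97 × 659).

φ(3) = 3 − 1 = 2.
φ(97) = 97 − 1 = 96.
φ(659) = 659 − 1 = 658.
Multiply: 2 · 96 · 658 = 126336.

126336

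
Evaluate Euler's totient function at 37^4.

φ(37^4) = 37^4 − 37^3 = 1874161 − 50653 = 1823508.

1823508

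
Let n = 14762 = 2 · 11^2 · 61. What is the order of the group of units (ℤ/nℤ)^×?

6600

φ(14762) = 14762 · (1 − 1/2) · (1 − 1/11) · (1 − 1/61)
       = 14762 · 600/1342 = 6600.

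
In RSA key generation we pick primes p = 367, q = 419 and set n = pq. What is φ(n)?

For distinct primes, φ(pq) = (p−1)(q−1) = 366 × 418 = 152988.

152988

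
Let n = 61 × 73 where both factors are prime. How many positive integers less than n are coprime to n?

φ(pq) = (p−1)(q−1) = 60 · 72 = 4320.

4320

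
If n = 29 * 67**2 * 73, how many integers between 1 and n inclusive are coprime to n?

8914752

φ(29) = 29 − 1 = 28.
φ(67^2) = 67^2 − 67^1 = 4489 − 67 = 4422.
φ(73) = 73 − 1 = 72.
φ(9503213) = 28 × 4422 × 72 = 8914752.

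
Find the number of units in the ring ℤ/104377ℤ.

Factor 104377: 104377 = 7 · 13 · 31 · 37.
φ(7) = 7 − 1 = 6.
φ(13) = 13 − 1 = 12.
φ(31) = 31 − 1 = 30.
φ(37) = 37 − 1 = 36.
Since φ is multiplicative, φ(104377) = 6 · 12 · 30 · 36 = 77760.

77760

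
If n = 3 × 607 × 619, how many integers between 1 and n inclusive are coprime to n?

749016

φ(3) = 3 − 1 = 2.
φ(607) = 607 − 1 = 606.
φ(619) = 619 − 1 = 618.
Multiply: 2 · 606 · 618 = 749016.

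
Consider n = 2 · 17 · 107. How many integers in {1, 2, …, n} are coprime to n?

1696

φ(2) = 2 − 1 = 1.
φ(17) = 17 − 1 = 16.
φ(107) = 107 − 1 = 106.
φ(3638) = 1 × 16 × 106 = 1696.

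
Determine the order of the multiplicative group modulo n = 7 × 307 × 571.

φ(1227079) = 1227079 · (1 − 1/7) · (1 − 1/307) · (1 − 1/571)
       = 1227079 · 1046520/1227079 = 1046520.

1046520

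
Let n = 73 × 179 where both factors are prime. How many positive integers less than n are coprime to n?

12816

φ(pq) = (p−1)(q−1) = 72 · 178 = 12816.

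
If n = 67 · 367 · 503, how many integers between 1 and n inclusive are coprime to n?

12126312

φ(67) = 67 − 1 = 66.
φ(367) = 367 − 1 = 366.
φ(503) = 503 − 1 = 502.
Multiply: 66 · 366 · 502 = 12126312.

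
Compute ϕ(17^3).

4624

φ(17^3) = 17^2·(17−1) = 289·16 = 4624.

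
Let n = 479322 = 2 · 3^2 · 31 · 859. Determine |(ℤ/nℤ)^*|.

154440

φ(479322) = 479322 · (1 − 1/2) · (1 − 1/3) · (1 − 1/31) · (1 − 1/859)
       = 479322 · 51480/159774 = 154440.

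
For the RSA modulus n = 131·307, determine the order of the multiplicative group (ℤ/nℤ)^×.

φ(n) = (p − 1)(q − 1) = (131−1)(307−1) = 130·306 = 39780.

39780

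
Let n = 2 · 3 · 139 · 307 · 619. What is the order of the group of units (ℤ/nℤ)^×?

φ(158487522) = 158487522 · (1 − 1/2) · (1 − 1/3) · (1 − 1/139) · (1 − 1/307) · (1 − 1/619)
       = 158487522 · 52193808/158487522 = 52193808.

52193808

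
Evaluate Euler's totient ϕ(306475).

211200

306475 = 5^2 · 13 · 23 · 41.
φ(5^2) = 5^1·(5−1) = 5·4 = 20.
φ(13) = 13 − 1 = 12.
φ(23) = 23 − 1 = 22.
φ(41) = 41 − 1 = 40.
Since φ is multiplicative, φ(306475) = 20 · 12 · 22 · 40 = 211200.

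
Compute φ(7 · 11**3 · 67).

φ(7) = 7 − 1 = 6.
φ(11^3) = 11^3 − 11^2 = 1331 − 121 = 1210.
φ(67) = 67 − 1 = 66.
φ(624239) = 6 × 1210 × 66 = 479160.

479160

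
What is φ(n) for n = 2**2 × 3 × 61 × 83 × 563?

11060160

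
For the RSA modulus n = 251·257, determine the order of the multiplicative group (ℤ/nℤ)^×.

64000

φ(64507) = 64507 · (1 − 1/251) · (1 − 1/257)
       = 64507 · 64000/64507 = 64000.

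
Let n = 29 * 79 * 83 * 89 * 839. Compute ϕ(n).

φ(29) = 29 − 1 = 28.
φ(79) = 79 − 1 = 78.
φ(83) = 83 − 1 = 82.
φ(89) = 89 − 1 = 88.
φ(839) = 839 − 1 = 838.
Since φ is multiplicative, φ(14198914663) = 28 · 78 · 82 · 88 · 838 = 13206665472.

13206665472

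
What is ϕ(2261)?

1728

Factor 2261: 2261 = 7 × 17 × 19.
φ(2261) = 2261 · (1 − 1/7) · (1 − 1/17) · (1 − 1/19)
       = 2261 · 1728/2261 = 1728.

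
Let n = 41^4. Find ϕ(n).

φ(41^4) = 41^3·(41−1) = 68921·40 = 2756840.

2756840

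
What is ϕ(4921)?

Factor 4921: 4921 = 7 · 19 · 37.
φ(7) = 7 − 1 = 6.
φ(19) = 19 − 1 = 18.
φ(37) = 37 − 1 = 36.
φ(4921) = 6 × 18 × 36 = 3888.

3888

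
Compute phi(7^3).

294

φ(343) = 343 · (1 − 1/7)
       = 343 · 6/7 = 294.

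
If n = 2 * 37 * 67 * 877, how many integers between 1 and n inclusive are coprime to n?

φ(4348166) = 4348166 · (1 − 1/2) · (1 − 1/37) · (1 − 1/67) · (1 − 1/877)
       = 4348166 · 2081376/4348166 = 2081376.

2081376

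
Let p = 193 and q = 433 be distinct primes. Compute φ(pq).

φ(n) = (p − 1)(q − 1) = (193−1)(433−1) = 192·432 = 82944.

82944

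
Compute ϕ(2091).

Prime factorization: 2091 = 3 · 17 · 41.
φ(3) = 3 − 1 = 2.
φ(17) = 17 − 1 = 16.
φ(41) = 41 − 1 = 40.
φ(2091) = 2 × 16 × 40 = 1280.

1280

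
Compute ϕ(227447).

Prime factorization: 227447 = 11 · 23 · 29 · 31.
φ(227447) = 227447 · (1 − 1/11) · (1 − 1/23) · (1 − 1/29) · (1 − 1/31)
       = 227447 · 184800/227447 = 184800.

184800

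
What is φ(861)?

480

Factor 861: 861 = 3 · 7 · 41.
φ(3) = 3 − 1 = 2.
φ(7) = 7 − 1 = 6.
φ(41) = 41 − 1 = 40.
Multiply: 2 · 6 · 40 = 480.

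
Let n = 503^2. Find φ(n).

φ(503^2) = 503^1·(503−1) = 503·502 = 252506.

252506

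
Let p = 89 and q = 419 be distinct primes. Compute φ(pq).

36784

φ(37291) = 37291 · (1 − 1/89) · (1 − 1/419)
       = 37291 · 36784/37291 = 36784.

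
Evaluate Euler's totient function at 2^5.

φ(32) = 32 · (1 − 1/2)
       = 32 · 1/2 = 16.

16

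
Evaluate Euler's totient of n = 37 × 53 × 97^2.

φ(18451049) = 18451049 · (1 − 1/37) · (1 − 1/53) · (1 − 1/97)
       = 18451049 · 179712/190217 = 17432064.

17432064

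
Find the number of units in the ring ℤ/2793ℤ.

Prime factorization: 2793 = 3 · 7**2 · 19.
φ(2793) = 2793 · (1 − 1/3) · (1 − 1/7) · (1 − 1/19)
       = 2793 · 216/399 = 1512.

1512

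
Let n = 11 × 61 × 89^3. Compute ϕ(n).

φ(11) = 11 − 1 = 10.
φ(61) = 61 − 1 = 60.
φ(89^3) = 89^2·(89−1) = 7921·88 = 697048.
φ(473034199) = 10 × 60 × 697048 = 418228800.

418228800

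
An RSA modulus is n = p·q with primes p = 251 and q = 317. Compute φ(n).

φ(251) = 251 − 1 = 250.
φ(317) = 317 − 1 = 316.
φ(79567) = 250 × 316 = 79000.

79000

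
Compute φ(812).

336

Factor 812: 812 = 2**2 × 7 × 29.
φ(2^2) = 2^1·(2−1) = 2·1 = 2.
φ(7) = 7 − 1 = 6.
φ(29) = 29 − 1 = 28.
Multiply: 2 · 6 · 28 = 336.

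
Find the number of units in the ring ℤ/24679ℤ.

First factor: 24679 = 23 × 29 × 37.
φ(23) = 23 − 1 = 22.
φ(29) = 29 − 1 = 28.
φ(37) = 37 − 1 = 36.
φ(24679) = 22 × 28 × 36 = 22176.

22176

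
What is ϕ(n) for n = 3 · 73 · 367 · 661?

34784640

φ(3) = 3 − 1 = 2.
φ(73) = 73 − 1 = 72.
φ(367) = 367 − 1 = 366.
φ(661) = 661 − 1 = 660.
φ(53126553) = 2 × 72 × 366 × 660 = 34784640.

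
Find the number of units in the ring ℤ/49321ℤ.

45360

49321 = 31 * 37 * 43.
φ(49321) = 49321 · (1 − 1/31) · (1 − 1/37) · (1 − 1/43)
       = 49321 · 45360/49321 = 45360.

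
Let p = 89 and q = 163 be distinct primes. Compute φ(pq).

14256

φ(n) = (p − 1)(q − 1) = (89−1)(163−1) = 88·162 = 14256.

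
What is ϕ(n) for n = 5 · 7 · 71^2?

119280

φ(5) = 5 − 1 = 4.
φ(7) = 7 − 1 = 6.
φ(71^2) = 71^2 − 71^1 = 5041 − 71 = 4970.
Multiply: 4 · 6 · 4970 = 119280.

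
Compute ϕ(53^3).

146068

φ(53^3) = 53^3 − 53^2 = 148877 − 2809 = 146068.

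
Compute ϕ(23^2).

φ(529) = 529 · (1 − 1/23)
       = 529 · 22/23 = 506.

506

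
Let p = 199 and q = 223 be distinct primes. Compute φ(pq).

φ(44377) = 44377 · (1 − 1/199) · (1 − 1/223)
       = 44377 · 43956/44377 = 43956.

43956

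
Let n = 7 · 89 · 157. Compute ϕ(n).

φ(97811) = 97811 · (1 − 1/7) · (1 − 1/89) · (1 − 1/157)
       = 97811 · 82368/97811 = 82368.

82368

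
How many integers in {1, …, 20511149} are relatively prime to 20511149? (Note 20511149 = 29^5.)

φ(20511149) = 20511149 · (1 − 1/29)
       = 20511149 · 28/29 = 19803868.

19803868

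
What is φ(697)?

640

697 = 17 · 41.
φ(17) = 17 − 1 = 16.
φ(41) = 41 − 1 = 40.
Since φ is multiplicative, φ(697) = 16 · 40 = 640.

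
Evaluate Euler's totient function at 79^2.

6162

φ(79^2) = 79^2 − 79^1 = 6241 − 79 = 6162.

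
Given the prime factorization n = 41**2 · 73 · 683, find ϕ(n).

80530560

φ(41^2) = 41^1·(41−1) = 41·40 = 1640.
φ(73) = 73 − 1 = 72.
φ(683) = 683 − 1 = 682.
φ(83812979) = 1640 × 72 × 682 = 80530560.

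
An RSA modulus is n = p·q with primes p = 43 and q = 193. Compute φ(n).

φ(n) = (p − 1)(q − 1) = (43−1)(193−1) = 42·192 = 8064.

8064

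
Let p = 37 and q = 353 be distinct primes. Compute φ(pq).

12672

φ(n) = (p − 1)(q − 1) = (37−1)(353−1) = 36·352 = 12672.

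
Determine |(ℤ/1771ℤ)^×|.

1320

First factor: 1771 = 7 · 11 · 23.
φ(1771) = 1771 · (1 − 1/7) · (1 − 1/11) · (1 − 1/23)
       = 1771 · 1320/1771 = 1320.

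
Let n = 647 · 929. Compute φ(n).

φ(601063) = 601063 · (1 − 1/647) · (1 − 1/929)
       = 601063 · 599488/601063 = 599488.

599488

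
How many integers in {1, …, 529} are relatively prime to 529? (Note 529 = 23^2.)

φ(23^2) = 23^1·(23−1) = 23·22 = 506.

506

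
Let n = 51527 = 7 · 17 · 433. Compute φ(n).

φ(7) = 7 − 1 = 6.
φ(17) = 17 − 1 = 16.
φ(433) = 433 − 1 = 432.
Since φ is multiplicative, φ(51527) = 6 · 16 · 432 = 41472.

41472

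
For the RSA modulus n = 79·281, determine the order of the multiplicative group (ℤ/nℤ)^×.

For distinct primes, φ(pq) = (p−1)(q−1) = 78 × 280 = 21840.

21840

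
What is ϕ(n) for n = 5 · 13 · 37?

1728

φ(5) = 5 − 1 = 4.
φ(13) = 13 − 1 = 12.
φ(37) = 37 − 1 = 36.
φ(2405) = 4 × 12 × 36 = 1728.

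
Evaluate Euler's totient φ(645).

645 = 3 · 5 · 43.
φ(3) = 3 − 1 = 2.
φ(5) = 5 − 1 = 4.
φ(43) = 43 − 1 = 42.
Since φ is multiplicative, φ(645) = 2 · 4 · 42 = 336.

336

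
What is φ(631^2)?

397530

φ(631^2) = 631^2 − 631^1 = 398161 − 631 = 397530.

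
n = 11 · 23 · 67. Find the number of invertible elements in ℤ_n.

14520

φ(11) = 11 − 1 = 10.
φ(23) = 23 − 1 = 22.
φ(67) = 67 − 1 = 66.
Since φ is multiplicative, φ(16951) = 10 · 22 · 66 = 14520.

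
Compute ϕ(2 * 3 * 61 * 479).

57360

φ(175314) = 175314 · (1 − 1/2) · (1 − 1/3) · (1 − 1/61) · (1 − 1/479)
       = 175314 · 57360/175314 = 57360.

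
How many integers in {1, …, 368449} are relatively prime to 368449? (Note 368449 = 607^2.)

φ(607^2) = 607^2 − 607^1 = 368449 − 607 = 367842.

367842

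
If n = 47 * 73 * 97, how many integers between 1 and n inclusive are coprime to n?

φ(332807) = 332807 · (1 − 1/47) · (1 − 1/73) · (1 − 1/97)
       = 332807 · 317952/332807 = 317952.

317952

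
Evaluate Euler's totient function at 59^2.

3422

φ(3481) = 3481 · (1 − 1/59)
       = 3481 · 58/59 = 3422.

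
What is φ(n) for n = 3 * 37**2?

φ(3) = 3 − 1 = 2.
φ(37^2) = 37^1·(37−1) = 37·36 = 1332.
φ(4107) = 2 × 1332 = 2664.

2664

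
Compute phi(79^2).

6162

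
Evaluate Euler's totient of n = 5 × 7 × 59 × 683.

949344

φ(1410395) = 1410395 · (1 − 1/5) · (1 − 1/7) · (1 − 1/59) · (1 − 1/683)
       = 1410395 · 949344/1410395 = 949344.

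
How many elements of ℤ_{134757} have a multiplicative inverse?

Prime factorization: 134757 = 3**3 · 7 · 23 · 31.
φ(134757) = 134757 · (1 − 1/3) · (1 − 1/7) · (1 − 1/23) · (1 − 1/31)
       = 134757 · 7920/14973 = 71280.

71280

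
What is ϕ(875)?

600

875 = 5^3 × 7.
φ(5^3) = 5^2·(5−1) = 25·4 = 100.
φ(7) = 7 − 1 = 6.
Since φ is multiplicative, φ(875) = 100 · 6 = 600.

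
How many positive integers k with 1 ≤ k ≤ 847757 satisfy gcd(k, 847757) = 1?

739200

847757 = 23 * 29 * 31 * 41.
φ(847757) = 847757 · (1 − 1/23) · (1 − 1/29) · (1 − 1/31) · (1 − 1/41)
       = 847757 · 739200/847757 = 739200.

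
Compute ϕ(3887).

3432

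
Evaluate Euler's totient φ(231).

First factor: 231 = 3 × 7 × 11.
φ(3) = 3 − 1 = 2.
φ(7) = 7 − 1 = 6.
φ(11) = 11 − 1 = 10.
Multiply: 2 · 6 · 10 = 120.

120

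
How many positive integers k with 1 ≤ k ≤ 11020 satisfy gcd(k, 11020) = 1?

4032

First factor: 11020 = 2^2 × 5 × 19 × 29.
φ(2^2) = 2^2 − 2^1 = 4 − 2 = 2.
φ(5) = 5 − 1 = 4.
φ(19) = 19 − 1 = 18.
φ(29) = 29 − 1 = 28.
Since φ is multiplicative, φ(11020) = 2 · 4 · 18 · 28 = 4032.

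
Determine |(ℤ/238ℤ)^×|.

Prime factorization: 238 = 2 · 7 · 17.
φ(2) = 2 − 1 = 1.
φ(7) = 7 − 1 = 6.
φ(17) = 17 − 1 = 16.
φ(238) = 1 × 6 × 16 = 96.

96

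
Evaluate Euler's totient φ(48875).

35200

48875 = 5**3 * 17 * 23.
φ(5^3) = 5^3 − 5^2 = 125 − 25 = 100.
φ(17) = 17 − 1 = 16.
φ(23) = 23 − 1 = 22.
Since φ is multiplicative, φ(48875) = 100 · 16 · 22 = 35200.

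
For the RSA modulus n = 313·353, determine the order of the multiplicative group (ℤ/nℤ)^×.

φ(313) = 313 − 1 = 312.
φ(353) = 353 − 1 = 352.
φ(110489) = 312 × 352 = 109824.

109824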